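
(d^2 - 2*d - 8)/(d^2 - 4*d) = (d + 2)/d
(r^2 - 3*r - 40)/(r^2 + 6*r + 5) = (r - 8)/(r + 1)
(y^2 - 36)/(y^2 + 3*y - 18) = (y - 6)/(y - 3)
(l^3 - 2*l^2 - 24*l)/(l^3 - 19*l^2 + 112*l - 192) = l*(l^2 - 2*l - 24)/(l^3 - 19*l^2 + 112*l - 192)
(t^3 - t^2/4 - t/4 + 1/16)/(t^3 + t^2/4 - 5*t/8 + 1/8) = (t + 1/2)/(t + 1)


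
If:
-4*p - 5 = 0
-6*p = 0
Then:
No Solution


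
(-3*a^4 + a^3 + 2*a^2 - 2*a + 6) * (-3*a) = 9*a^5 - 3*a^4 - 6*a^3 + 6*a^2 - 18*a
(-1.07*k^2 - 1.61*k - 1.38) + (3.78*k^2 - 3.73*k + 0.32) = 2.71*k^2 - 5.34*k - 1.06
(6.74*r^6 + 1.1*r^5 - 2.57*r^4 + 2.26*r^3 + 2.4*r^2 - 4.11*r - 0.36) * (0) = 0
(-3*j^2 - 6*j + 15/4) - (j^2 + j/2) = -4*j^2 - 13*j/2 + 15/4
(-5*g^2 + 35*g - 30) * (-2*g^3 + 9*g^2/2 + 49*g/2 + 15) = 10*g^5 - 185*g^4/2 + 95*g^3 + 1295*g^2/2 - 210*g - 450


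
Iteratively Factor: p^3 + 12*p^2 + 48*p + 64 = (p + 4)*(p^2 + 8*p + 16) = (p + 4)^2*(p + 4)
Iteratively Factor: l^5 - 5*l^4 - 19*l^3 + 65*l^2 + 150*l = (l - 5)*(l^4 - 19*l^2 - 30*l) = l*(l - 5)*(l^3 - 19*l - 30) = l*(l - 5)*(l + 2)*(l^2 - 2*l - 15) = l*(l - 5)^2*(l + 2)*(l + 3)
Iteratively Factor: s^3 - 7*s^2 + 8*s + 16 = (s - 4)*(s^2 - 3*s - 4) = (s - 4)*(s + 1)*(s - 4)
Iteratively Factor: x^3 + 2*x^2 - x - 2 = (x + 2)*(x^2 - 1) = (x + 1)*(x + 2)*(x - 1)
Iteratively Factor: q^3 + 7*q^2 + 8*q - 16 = (q + 4)*(q^2 + 3*q - 4) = (q + 4)^2*(q - 1)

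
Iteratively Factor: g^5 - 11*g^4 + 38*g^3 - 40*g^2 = (g - 4)*(g^4 - 7*g^3 + 10*g^2) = (g - 5)*(g - 4)*(g^3 - 2*g^2) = g*(g - 5)*(g - 4)*(g^2 - 2*g) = g^2*(g - 5)*(g - 4)*(g - 2)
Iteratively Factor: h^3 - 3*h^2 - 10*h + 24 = (h - 2)*(h^2 - h - 12) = (h - 2)*(h + 3)*(h - 4)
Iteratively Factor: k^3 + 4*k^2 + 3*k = (k + 1)*(k^2 + 3*k) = (k + 1)*(k + 3)*(k)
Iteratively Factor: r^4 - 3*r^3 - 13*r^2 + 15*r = (r)*(r^3 - 3*r^2 - 13*r + 15) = r*(r - 1)*(r^2 - 2*r - 15) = r*(r - 5)*(r - 1)*(r + 3)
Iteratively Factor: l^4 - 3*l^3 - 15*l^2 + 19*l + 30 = (l + 1)*(l^3 - 4*l^2 - 11*l + 30) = (l - 2)*(l + 1)*(l^2 - 2*l - 15) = (l - 5)*(l - 2)*(l + 1)*(l + 3)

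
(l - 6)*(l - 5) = l^2 - 11*l + 30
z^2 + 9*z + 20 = (z + 4)*(z + 5)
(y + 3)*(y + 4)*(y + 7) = y^3 + 14*y^2 + 61*y + 84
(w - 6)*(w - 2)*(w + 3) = w^3 - 5*w^2 - 12*w + 36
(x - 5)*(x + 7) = x^2 + 2*x - 35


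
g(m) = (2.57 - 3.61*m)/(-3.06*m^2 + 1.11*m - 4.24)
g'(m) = (2.57 - 3.61*m)*(6.12*m - 1.11)/(-3.06*m^2 + 1.11*m - 4.24)^2 - 3.61/(-3.06*m^2 + 1.11*m - 4.24)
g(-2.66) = -0.42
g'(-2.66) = -0.13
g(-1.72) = -0.58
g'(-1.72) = -0.20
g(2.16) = 0.32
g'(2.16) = -0.02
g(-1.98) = -0.53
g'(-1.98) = -0.18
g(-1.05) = -0.72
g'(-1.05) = -0.21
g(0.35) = -0.31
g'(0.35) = 0.93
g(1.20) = 0.24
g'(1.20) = 0.29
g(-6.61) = -0.18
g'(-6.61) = -0.03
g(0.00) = -0.61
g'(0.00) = 0.69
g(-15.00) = -0.08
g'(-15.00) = -0.01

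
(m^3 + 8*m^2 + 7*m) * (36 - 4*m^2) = -4*m^5 - 32*m^4 + 8*m^3 + 288*m^2 + 252*m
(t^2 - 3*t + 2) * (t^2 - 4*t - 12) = t^4 - 7*t^3 + 2*t^2 + 28*t - 24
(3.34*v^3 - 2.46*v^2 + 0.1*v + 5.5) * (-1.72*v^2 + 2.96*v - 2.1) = -5.7448*v^5 + 14.1176*v^4 - 14.4676*v^3 - 3.998*v^2 + 16.07*v - 11.55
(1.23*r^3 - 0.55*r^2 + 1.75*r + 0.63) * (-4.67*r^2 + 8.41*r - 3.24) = -5.7441*r^5 + 12.9128*r^4 - 16.7832*r^3 + 13.5574*r^2 - 0.3717*r - 2.0412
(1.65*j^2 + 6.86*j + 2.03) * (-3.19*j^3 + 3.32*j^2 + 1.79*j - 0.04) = -5.2635*j^5 - 16.4054*j^4 + 19.253*j^3 + 18.953*j^2 + 3.3593*j - 0.0812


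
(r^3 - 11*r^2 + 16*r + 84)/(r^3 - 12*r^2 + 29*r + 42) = (r + 2)/(r + 1)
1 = 1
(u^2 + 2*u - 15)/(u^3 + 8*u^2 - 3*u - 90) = 1/(u + 6)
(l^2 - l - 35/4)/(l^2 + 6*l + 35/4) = (2*l - 7)/(2*l + 7)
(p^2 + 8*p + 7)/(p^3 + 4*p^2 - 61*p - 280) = (p + 1)/(p^2 - 3*p - 40)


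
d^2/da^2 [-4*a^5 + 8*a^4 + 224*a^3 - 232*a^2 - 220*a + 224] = -80*a^3 + 96*a^2 + 1344*a - 464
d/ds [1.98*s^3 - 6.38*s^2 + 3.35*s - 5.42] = 5.94*s^2 - 12.76*s + 3.35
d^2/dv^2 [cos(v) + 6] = -cos(v)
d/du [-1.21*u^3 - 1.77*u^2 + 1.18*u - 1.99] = -3.63*u^2 - 3.54*u + 1.18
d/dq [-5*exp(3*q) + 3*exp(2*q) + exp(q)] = (-15*exp(2*q) + 6*exp(q) + 1)*exp(q)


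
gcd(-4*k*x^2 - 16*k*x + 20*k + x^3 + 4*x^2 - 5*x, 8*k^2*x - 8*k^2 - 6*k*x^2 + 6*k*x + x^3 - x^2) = -4*k*x + 4*k + x^2 - x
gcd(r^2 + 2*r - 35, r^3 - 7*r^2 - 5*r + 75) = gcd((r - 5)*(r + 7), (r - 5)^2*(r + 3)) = r - 5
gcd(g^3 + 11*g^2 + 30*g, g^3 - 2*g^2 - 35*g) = g^2 + 5*g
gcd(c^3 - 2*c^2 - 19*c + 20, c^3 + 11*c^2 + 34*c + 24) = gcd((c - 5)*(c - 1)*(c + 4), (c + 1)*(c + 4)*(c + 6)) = c + 4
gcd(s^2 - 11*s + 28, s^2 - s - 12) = s - 4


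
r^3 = r^3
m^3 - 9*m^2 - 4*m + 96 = (m - 8)*(m - 4)*(m + 3)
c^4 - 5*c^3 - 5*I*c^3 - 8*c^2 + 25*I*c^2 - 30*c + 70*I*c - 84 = (c - 7)*(c + 2)*(c - 6*I)*(c + I)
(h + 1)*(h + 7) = h^2 + 8*h + 7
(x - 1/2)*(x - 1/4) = x^2 - 3*x/4 + 1/8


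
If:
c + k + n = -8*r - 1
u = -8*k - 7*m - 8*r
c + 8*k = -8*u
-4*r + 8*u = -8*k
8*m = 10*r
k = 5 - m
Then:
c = 280/17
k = 345/34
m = -175/34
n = 181/34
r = -70/17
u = -415/34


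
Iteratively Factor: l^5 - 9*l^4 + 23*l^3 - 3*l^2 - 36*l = (l + 1)*(l^4 - 10*l^3 + 33*l^2 - 36*l) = (l - 3)*(l + 1)*(l^3 - 7*l^2 + 12*l) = (l - 4)*(l - 3)*(l + 1)*(l^2 - 3*l) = l*(l - 4)*(l - 3)*(l + 1)*(l - 3)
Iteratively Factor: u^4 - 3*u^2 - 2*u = (u)*(u^3 - 3*u - 2) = u*(u - 2)*(u^2 + 2*u + 1) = u*(u - 2)*(u + 1)*(u + 1)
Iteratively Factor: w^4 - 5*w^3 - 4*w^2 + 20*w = (w)*(w^3 - 5*w^2 - 4*w + 20) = w*(w - 2)*(w^2 - 3*w - 10) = w*(w - 5)*(w - 2)*(w + 2)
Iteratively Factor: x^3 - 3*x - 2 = (x + 1)*(x^2 - x - 2) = (x + 1)^2*(x - 2)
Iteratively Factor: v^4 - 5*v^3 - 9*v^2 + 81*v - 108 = (v + 4)*(v^3 - 9*v^2 + 27*v - 27) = (v - 3)*(v + 4)*(v^2 - 6*v + 9) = (v - 3)^2*(v + 4)*(v - 3)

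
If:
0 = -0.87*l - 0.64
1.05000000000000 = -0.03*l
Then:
No Solution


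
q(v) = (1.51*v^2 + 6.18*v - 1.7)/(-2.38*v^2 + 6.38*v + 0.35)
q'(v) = (3.02*v + 6.18)/(-2.38*v^2 + 6.38*v + 0.35) + (4.76*v - 6.38)*(1.51*v^2 + 6.18*v - 1.7)/(-2.38*v^2 + 6.38*v + 0.35)^2 = (24.3422*v^2 - 7.035*v + 13.009)/(5.6644*v^4 - 30.3688*v^3 + 39.0384*v^2 + 4.466*v + 0.1225)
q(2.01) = 4.73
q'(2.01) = 7.68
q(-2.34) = 0.29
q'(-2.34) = 0.21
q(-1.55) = 0.50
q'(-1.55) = 0.35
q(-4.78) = -0.04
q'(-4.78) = 0.08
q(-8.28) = -0.23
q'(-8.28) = 0.04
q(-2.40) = 0.27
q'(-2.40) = 0.21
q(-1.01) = 0.75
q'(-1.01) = 0.62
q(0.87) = 1.18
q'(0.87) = 1.51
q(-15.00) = -0.39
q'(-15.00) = 0.01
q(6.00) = -1.91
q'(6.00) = 0.38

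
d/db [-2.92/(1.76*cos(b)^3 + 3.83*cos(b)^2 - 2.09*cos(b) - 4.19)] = (-15.4176*cos(b)^2 - 22.3672*cos(b) + 6.1028)*sin(b)/(1.76*cos(b)^3 + 3.83*cos(b)^2 - 2.09*cos(b) - 4.19)^2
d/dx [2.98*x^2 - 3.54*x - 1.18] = 5.96*x - 3.54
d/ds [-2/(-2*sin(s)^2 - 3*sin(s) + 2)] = -2*(4*sin(s) + 3)*cos(s)/(2*sin(s)^2 + 3*sin(s) - 2)^2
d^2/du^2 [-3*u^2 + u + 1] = -6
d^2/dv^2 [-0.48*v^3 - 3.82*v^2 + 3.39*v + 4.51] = -2.88*v - 7.64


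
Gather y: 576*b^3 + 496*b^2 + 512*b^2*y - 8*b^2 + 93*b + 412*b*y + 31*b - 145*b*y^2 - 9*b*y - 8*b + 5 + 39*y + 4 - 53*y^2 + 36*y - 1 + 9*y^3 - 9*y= 576*b^3 + 488*b^2 + 116*b + 9*y^3 + y^2*(-145*b - 53) + y*(512*b^2 + 403*b + 66) + 8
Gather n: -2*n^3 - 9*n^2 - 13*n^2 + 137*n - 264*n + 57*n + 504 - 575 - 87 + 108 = -2*n^3 - 22*n^2 - 70*n - 50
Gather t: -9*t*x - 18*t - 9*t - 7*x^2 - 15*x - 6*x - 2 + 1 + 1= t*(-9*x - 27) - 7*x^2 - 21*x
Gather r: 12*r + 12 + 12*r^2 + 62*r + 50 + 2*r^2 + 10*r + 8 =14*r^2 + 84*r + 70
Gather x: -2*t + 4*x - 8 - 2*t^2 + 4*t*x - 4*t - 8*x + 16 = -2*t^2 - 6*t + x*(4*t - 4) + 8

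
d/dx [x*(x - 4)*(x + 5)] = 3*x^2 + 2*x - 20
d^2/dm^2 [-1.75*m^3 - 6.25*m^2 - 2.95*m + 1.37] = -10.5*m - 12.5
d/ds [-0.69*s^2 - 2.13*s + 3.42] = -1.38*s - 2.13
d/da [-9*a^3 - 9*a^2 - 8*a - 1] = -27*a^2 - 18*a - 8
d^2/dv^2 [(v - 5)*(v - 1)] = 2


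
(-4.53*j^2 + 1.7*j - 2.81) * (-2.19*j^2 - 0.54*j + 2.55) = 9.9207*j^4 - 1.2768*j^3 - 6.3156*j^2 + 5.8524*j - 7.1655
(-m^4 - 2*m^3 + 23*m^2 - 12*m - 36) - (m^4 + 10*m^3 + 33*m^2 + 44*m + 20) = -2*m^4 - 12*m^3 - 10*m^2 - 56*m - 56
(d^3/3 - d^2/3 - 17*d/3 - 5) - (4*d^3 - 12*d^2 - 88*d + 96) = -11*d^3/3 + 35*d^2/3 + 247*d/3 - 101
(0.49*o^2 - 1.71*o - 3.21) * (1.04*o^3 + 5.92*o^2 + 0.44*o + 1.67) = 0.5096*o^5 + 1.1224*o^4 - 13.246*o^3 - 18.9373*o^2 - 4.2681*o - 5.3607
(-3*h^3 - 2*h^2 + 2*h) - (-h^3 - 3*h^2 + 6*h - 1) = -2*h^3 + h^2 - 4*h + 1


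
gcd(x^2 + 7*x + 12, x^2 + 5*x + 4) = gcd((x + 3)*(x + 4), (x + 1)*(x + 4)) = x + 4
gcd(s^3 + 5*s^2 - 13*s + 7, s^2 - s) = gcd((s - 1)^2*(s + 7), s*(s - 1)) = s - 1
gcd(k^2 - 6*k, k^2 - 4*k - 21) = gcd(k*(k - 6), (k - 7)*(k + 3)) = 1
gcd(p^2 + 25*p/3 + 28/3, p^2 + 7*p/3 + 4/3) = p + 4/3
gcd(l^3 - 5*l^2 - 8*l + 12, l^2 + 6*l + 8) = l + 2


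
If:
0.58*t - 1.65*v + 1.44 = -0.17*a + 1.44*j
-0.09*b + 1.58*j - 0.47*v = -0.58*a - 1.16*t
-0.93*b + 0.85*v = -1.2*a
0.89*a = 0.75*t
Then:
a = 0.849237344178971*v - 0.567913554114598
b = 2.00976861614491*v - 0.732791682728514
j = 0.661513004830031 - 0.639672149585182*v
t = 1.00776164842571*v - 0.67392408421599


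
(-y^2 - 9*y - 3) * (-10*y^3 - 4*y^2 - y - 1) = 10*y^5 + 94*y^4 + 67*y^3 + 22*y^2 + 12*y + 3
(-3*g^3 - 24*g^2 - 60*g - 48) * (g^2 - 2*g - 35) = -3*g^5 - 18*g^4 + 93*g^3 + 912*g^2 + 2196*g + 1680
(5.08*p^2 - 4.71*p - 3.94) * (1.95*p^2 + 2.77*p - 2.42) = 9.906*p^4 + 4.8871*p^3 - 33.0233*p^2 + 0.484399999999999*p + 9.5348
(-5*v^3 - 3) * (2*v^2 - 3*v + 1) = -10*v^5 + 15*v^4 - 5*v^3 - 6*v^2 + 9*v - 3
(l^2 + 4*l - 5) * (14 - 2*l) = -2*l^3 + 6*l^2 + 66*l - 70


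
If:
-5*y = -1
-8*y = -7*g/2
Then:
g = 16/35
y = 1/5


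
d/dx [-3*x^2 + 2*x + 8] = 2 - 6*x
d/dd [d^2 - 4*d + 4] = 2*d - 4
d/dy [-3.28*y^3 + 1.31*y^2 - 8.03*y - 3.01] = -9.84*y^2 + 2.62*y - 8.03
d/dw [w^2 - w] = 2*w - 1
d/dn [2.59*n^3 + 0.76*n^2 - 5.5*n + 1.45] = 7.77*n^2 + 1.52*n - 5.5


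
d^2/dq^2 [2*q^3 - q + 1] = 12*q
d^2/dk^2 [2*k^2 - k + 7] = 4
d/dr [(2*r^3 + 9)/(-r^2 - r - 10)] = (-6*r^2*(r^2 + r + 10) + (2*r + 1)*(2*r^3 + 9))/(r^2 + r + 10)^2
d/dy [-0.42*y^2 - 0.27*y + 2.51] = -0.84*y - 0.27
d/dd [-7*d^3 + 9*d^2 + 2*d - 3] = -21*d^2 + 18*d + 2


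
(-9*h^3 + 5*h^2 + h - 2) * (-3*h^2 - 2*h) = 27*h^5 + 3*h^4 - 13*h^3 + 4*h^2 + 4*h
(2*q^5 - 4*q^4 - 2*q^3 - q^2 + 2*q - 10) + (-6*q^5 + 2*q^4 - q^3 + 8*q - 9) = -4*q^5 - 2*q^4 - 3*q^3 - q^2 + 10*q - 19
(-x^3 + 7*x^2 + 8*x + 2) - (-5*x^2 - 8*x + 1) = -x^3 + 12*x^2 + 16*x + 1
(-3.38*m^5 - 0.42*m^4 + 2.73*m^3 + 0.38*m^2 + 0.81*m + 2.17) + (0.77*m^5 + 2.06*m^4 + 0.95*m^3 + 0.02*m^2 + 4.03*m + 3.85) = -2.61*m^5 + 1.64*m^4 + 3.68*m^3 + 0.4*m^2 + 4.84*m + 6.02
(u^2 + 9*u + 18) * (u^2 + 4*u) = u^4 + 13*u^3 + 54*u^2 + 72*u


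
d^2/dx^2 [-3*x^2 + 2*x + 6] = -6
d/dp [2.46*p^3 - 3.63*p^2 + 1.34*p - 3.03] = 7.38*p^2 - 7.26*p + 1.34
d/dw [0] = 0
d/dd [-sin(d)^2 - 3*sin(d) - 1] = -(2*sin(d) + 3)*cos(d)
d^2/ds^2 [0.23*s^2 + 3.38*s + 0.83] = 0.460000000000000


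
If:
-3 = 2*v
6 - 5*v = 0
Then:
No Solution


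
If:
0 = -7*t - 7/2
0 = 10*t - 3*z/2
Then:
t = -1/2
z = -10/3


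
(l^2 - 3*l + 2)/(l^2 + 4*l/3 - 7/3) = 3*(l - 2)/(3*l + 7)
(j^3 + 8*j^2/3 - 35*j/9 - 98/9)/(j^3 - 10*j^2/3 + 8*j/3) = (9*j^2 + 42*j + 49)/(3*j*(3*j - 4))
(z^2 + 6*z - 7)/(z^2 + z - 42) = (z - 1)/(z - 6)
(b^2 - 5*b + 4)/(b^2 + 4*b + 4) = (b^2 - 5*b + 4)/(b^2 + 4*b + 4)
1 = 1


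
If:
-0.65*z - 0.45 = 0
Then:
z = -0.69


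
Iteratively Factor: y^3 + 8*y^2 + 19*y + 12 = (y + 4)*(y^2 + 4*y + 3) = (y + 3)*(y + 4)*(y + 1)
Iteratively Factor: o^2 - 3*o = (o - 3)*(o)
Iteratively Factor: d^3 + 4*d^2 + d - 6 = (d + 3)*(d^2 + d - 2) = (d + 2)*(d + 3)*(d - 1)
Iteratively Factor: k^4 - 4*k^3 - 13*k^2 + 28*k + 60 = (k - 3)*(k^3 - k^2 - 16*k - 20) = (k - 5)*(k - 3)*(k^2 + 4*k + 4) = (k - 5)*(k - 3)*(k + 2)*(k + 2)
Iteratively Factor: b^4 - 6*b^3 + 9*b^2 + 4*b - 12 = (b - 3)*(b^3 - 3*b^2 + 4) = (b - 3)*(b - 2)*(b^2 - b - 2) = (b - 3)*(b - 2)^2*(b + 1)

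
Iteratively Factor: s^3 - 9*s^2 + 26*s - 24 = (s - 3)*(s^2 - 6*s + 8) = (s - 3)*(s - 2)*(s - 4)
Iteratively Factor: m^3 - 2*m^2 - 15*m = (m - 5)*(m^2 + 3*m) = m*(m - 5)*(m + 3)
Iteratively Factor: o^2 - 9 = (o + 3)*(o - 3)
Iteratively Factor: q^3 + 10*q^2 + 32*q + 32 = (q + 2)*(q^2 + 8*q + 16) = (q + 2)*(q + 4)*(q + 4)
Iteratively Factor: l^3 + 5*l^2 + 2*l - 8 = (l + 2)*(l^2 + 3*l - 4) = (l - 1)*(l + 2)*(l + 4)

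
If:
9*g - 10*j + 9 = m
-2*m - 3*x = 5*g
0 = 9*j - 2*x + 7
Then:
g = 13*x/207 - 302/207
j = 2*x/9 - 7/9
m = 755/207 - 343*x/207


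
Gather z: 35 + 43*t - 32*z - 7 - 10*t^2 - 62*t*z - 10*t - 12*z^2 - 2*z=-10*t^2 + 33*t - 12*z^2 + z*(-62*t - 34) + 28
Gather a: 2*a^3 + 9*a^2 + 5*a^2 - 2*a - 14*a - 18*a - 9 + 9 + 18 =2*a^3 + 14*a^2 - 34*a + 18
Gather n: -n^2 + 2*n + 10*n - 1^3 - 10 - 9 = -n^2 + 12*n - 20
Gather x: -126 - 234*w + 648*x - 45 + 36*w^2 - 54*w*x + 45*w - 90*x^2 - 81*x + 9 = 36*w^2 - 189*w - 90*x^2 + x*(567 - 54*w) - 162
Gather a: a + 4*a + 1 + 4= 5*a + 5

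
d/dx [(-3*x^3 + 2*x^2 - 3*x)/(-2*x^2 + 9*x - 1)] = (6*x^4 - 54*x^3 + 21*x^2 - 4*x + 3)/(4*x^4 - 36*x^3 + 85*x^2 - 18*x + 1)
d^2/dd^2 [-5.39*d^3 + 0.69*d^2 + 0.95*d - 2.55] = 1.38 - 32.34*d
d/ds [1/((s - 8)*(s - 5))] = (13 - 2*s)/(s^4 - 26*s^3 + 249*s^2 - 1040*s + 1600)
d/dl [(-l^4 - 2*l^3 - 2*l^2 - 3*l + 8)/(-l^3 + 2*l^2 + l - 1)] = (l^6 - 4*l^5 - 9*l^4 - 6*l^3 + 34*l^2 - 28*l - 5)/(l^6 - 4*l^5 + 2*l^4 + 6*l^3 - 3*l^2 - 2*l + 1)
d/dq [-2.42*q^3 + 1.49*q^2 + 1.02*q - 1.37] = -7.26*q^2 + 2.98*q + 1.02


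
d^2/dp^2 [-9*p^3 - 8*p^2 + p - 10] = -54*p - 16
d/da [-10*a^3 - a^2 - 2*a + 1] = -30*a^2 - 2*a - 2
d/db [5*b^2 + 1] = 10*b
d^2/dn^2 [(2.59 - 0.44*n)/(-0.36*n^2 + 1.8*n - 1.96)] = ((3.4488 - 0.9504*n)*(0.36*n^2 - 1.8*n + 1.96) + (0.44*n - 2.59)*(0.72*n - 1.8)*(1.44*n - 3.6))/(0.36*n^2 - 1.8*n + 1.96)^3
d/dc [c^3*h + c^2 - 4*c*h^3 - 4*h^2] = 3*c^2*h + 2*c - 4*h^3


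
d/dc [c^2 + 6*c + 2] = 2*c + 6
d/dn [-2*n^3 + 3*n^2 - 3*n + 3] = -6*n^2 + 6*n - 3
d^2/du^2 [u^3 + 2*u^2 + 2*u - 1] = 6*u + 4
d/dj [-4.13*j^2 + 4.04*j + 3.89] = 4.04 - 8.26*j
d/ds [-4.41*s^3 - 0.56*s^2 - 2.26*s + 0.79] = -13.23*s^2 - 1.12*s - 2.26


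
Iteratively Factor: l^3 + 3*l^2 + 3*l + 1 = (l + 1)*(l^2 + 2*l + 1) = (l + 1)^2*(l + 1)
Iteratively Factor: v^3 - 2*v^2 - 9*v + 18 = (v + 3)*(v^2 - 5*v + 6) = (v - 2)*(v + 3)*(v - 3)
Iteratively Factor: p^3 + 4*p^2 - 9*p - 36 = (p + 3)*(p^2 + p - 12) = (p + 3)*(p + 4)*(p - 3)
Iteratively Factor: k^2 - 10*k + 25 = (k - 5)*(k - 5)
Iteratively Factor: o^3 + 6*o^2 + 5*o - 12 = (o + 4)*(o^2 + 2*o - 3) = (o - 1)*(o + 4)*(o + 3)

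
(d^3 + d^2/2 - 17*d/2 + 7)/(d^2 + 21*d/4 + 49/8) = 4*(d^2 - 3*d + 2)/(4*d + 7)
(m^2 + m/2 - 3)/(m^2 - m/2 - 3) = (-2*m^2 - m + 6)/(-2*m^2 + m + 6)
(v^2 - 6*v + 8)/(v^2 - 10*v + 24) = (v - 2)/(v - 6)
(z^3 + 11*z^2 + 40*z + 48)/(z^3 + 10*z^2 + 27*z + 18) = (z^2 + 8*z + 16)/(z^2 + 7*z + 6)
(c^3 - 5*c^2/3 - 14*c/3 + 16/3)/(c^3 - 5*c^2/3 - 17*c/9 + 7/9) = 3*(3*c^3 - 5*c^2 - 14*c + 16)/(9*c^3 - 15*c^2 - 17*c + 7)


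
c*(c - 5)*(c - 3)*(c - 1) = c^4 - 9*c^3 + 23*c^2 - 15*c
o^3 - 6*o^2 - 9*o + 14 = (o - 7)*(o - 1)*(o + 2)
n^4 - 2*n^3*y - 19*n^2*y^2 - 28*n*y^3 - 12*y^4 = (n - 6*y)*(n + y)^2*(n + 2*y)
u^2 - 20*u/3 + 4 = (u - 6)*(u - 2/3)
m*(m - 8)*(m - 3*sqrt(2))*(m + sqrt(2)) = m^4 - 8*m^3 - 2*sqrt(2)*m^3 - 6*m^2 + 16*sqrt(2)*m^2 + 48*m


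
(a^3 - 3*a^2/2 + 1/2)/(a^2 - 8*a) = (2*a^3 - 3*a^2 + 1)/(2*a*(a - 8))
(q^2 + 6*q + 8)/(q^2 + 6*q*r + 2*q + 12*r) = (q + 4)/(q + 6*r)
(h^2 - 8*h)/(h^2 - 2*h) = (h - 8)/(h - 2)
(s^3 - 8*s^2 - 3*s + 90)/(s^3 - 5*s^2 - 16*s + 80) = (s^2 - 3*s - 18)/(s^2 - 16)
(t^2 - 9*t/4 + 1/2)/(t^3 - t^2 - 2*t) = (t - 1/4)/(t*(t + 1))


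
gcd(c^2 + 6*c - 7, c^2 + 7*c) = c + 7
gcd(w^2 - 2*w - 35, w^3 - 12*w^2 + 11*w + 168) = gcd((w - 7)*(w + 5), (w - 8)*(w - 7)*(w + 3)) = w - 7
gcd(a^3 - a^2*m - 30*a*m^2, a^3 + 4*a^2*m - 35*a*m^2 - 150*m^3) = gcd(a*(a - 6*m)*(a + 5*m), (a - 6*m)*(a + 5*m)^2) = a^2 - a*m - 30*m^2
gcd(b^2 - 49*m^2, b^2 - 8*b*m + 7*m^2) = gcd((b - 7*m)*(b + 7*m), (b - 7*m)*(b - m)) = b - 7*m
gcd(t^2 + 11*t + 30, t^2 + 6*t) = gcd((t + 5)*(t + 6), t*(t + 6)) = t + 6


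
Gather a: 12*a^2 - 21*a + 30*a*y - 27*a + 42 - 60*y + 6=12*a^2 + a*(30*y - 48) - 60*y + 48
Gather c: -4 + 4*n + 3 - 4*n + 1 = 0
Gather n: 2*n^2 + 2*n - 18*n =2*n^2 - 16*n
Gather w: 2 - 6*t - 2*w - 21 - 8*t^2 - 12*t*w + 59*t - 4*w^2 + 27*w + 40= -8*t^2 + 53*t - 4*w^2 + w*(25 - 12*t) + 21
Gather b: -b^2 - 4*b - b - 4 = -b^2 - 5*b - 4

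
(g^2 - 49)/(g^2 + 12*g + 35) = (g - 7)/(g + 5)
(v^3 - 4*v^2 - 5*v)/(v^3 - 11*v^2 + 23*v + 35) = v/(v - 7)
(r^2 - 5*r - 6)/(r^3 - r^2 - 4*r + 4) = (r^2 - 5*r - 6)/(r^3 - r^2 - 4*r + 4)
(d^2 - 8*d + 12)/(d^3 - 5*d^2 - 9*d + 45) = (d^2 - 8*d + 12)/(d^3 - 5*d^2 - 9*d + 45)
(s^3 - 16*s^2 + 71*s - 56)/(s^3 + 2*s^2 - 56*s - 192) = (s^2 - 8*s + 7)/(s^2 + 10*s + 24)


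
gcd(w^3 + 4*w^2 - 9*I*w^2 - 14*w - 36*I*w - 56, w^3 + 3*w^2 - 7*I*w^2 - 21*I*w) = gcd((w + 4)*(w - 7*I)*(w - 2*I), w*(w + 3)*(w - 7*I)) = w - 7*I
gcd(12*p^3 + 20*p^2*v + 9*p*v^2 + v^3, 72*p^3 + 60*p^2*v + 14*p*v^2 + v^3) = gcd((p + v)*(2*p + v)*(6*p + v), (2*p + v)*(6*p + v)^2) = 12*p^2 + 8*p*v + v^2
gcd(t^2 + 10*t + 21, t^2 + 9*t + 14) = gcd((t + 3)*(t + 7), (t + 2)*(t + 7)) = t + 7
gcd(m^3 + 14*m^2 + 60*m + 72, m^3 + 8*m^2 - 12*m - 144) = m^2 + 12*m + 36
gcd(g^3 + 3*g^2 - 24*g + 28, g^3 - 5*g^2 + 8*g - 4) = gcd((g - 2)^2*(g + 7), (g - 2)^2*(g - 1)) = g^2 - 4*g + 4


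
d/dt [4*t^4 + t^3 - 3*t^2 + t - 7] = 16*t^3 + 3*t^2 - 6*t + 1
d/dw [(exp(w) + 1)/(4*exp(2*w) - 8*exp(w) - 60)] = (2*(1 - exp(w))*(exp(w) + 1) + exp(2*w) - 2*exp(w) - 15)*exp(w)/(4*(-exp(2*w) + 2*exp(w) + 15)^2)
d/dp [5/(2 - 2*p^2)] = 5*p/(p^2 - 1)^2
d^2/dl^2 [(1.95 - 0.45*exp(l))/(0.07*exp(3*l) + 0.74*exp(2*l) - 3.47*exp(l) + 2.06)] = (-0.00881999999999999*exp(6*l) + 0.0160650000000001*exp(5*l) + 0.42747*exp(4*l) + 3.01203*exp(3*l) - 13.43646*exp(2*l) + 8.37274499999999*exp(l) + 12.02937)*exp(l)/(0.000343*exp(9*l) + 0.010878*exp(8*l) + 0.063987*exp(7*l) - 0.64297*exp(6*l) - 2.531679*exp(5*l) + 27.112722*exp(4*l) - 72.628775*exp(3*l) + 83.833554*exp(2*l) - 44.175876*exp(l) + 8.741816)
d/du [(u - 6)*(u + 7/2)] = 2*u - 5/2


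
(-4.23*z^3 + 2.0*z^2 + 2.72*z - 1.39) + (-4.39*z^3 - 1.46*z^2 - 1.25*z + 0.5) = -8.62*z^3 + 0.54*z^2 + 1.47*z - 0.89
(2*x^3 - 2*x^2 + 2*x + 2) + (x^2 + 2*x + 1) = 2*x^3 - x^2 + 4*x + 3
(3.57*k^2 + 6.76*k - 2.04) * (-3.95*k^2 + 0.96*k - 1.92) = -14.1015*k^4 - 23.2748*k^3 + 7.6932*k^2 - 14.9376*k + 3.9168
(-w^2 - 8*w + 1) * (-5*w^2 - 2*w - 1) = 5*w^4 + 42*w^3 + 12*w^2 + 6*w - 1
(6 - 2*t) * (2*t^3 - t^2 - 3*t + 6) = -4*t^4 + 14*t^3 - 30*t + 36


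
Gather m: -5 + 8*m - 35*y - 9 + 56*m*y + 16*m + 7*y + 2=m*(56*y + 24) - 28*y - 12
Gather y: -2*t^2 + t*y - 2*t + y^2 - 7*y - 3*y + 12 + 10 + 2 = -2*t^2 - 2*t + y^2 + y*(t - 10) + 24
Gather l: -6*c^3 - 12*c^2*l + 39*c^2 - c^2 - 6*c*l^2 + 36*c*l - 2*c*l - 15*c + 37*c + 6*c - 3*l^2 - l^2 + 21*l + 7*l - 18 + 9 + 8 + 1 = -6*c^3 + 38*c^2 + 28*c + l^2*(-6*c - 4) + l*(-12*c^2 + 34*c + 28)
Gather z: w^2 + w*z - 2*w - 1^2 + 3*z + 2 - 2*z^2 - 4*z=w^2 - 2*w - 2*z^2 + z*(w - 1) + 1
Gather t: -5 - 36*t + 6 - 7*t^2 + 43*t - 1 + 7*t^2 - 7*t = 0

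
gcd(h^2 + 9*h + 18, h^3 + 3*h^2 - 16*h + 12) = h + 6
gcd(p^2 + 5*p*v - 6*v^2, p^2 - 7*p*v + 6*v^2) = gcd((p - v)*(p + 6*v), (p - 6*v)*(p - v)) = p - v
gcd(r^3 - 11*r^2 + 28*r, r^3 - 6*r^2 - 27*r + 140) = r^2 - 11*r + 28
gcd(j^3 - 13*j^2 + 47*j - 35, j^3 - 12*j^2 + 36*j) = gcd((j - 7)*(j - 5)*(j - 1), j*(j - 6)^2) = 1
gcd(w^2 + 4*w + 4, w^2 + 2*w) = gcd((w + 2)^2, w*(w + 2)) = w + 2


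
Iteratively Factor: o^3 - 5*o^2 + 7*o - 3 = (o - 1)*(o^2 - 4*o + 3) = (o - 1)^2*(o - 3)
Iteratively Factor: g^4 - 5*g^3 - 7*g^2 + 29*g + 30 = (g + 2)*(g^3 - 7*g^2 + 7*g + 15) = (g - 3)*(g + 2)*(g^2 - 4*g - 5) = (g - 3)*(g + 1)*(g + 2)*(g - 5)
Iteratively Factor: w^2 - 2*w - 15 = (w + 3)*(w - 5)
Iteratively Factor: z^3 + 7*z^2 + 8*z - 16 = (z + 4)*(z^2 + 3*z - 4) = (z - 1)*(z + 4)*(z + 4)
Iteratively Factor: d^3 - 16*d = (d)*(d^2 - 16) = d*(d - 4)*(d + 4)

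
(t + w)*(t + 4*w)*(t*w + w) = t^3*w + 5*t^2*w^2 + t^2*w + 4*t*w^3 + 5*t*w^2 + 4*w^3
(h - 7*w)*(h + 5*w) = h^2 - 2*h*w - 35*w^2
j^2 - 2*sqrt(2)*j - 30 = (j - 5*sqrt(2))*(j + 3*sqrt(2))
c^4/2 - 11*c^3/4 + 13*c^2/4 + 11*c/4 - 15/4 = (c/2 + 1/2)*(c - 3)*(c - 5/2)*(c - 1)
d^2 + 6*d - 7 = (d - 1)*(d + 7)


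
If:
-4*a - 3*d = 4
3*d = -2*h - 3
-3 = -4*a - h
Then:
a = 5/12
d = -17/9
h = 4/3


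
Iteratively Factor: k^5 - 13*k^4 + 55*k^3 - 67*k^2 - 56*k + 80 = (k - 4)*(k^4 - 9*k^3 + 19*k^2 + 9*k - 20) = (k - 4)*(k + 1)*(k^3 - 10*k^2 + 29*k - 20) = (k - 4)*(k - 1)*(k + 1)*(k^2 - 9*k + 20) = (k - 4)^2*(k - 1)*(k + 1)*(k - 5)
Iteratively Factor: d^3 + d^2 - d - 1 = (d + 1)*(d^2 - 1) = (d + 1)^2*(d - 1)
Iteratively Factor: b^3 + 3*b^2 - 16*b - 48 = (b + 4)*(b^2 - b - 12) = (b - 4)*(b + 4)*(b + 3)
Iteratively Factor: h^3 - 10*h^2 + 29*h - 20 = (h - 5)*(h^2 - 5*h + 4) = (h - 5)*(h - 4)*(h - 1)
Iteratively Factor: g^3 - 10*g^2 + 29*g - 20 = (g - 5)*(g^2 - 5*g + 4) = (g - 5)*(g - 1)*(g - 4)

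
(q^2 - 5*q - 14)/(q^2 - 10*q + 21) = (q + 2)/(q - 3)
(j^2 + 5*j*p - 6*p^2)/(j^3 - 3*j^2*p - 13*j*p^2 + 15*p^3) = (-j - 6*p)/(-j^2 + 2*j*p + 15*p^2)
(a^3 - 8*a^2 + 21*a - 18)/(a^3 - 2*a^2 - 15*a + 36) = (a - 2)/(a + 4)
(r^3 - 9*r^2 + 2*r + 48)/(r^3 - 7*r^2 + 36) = (r - 8)/(r - 6)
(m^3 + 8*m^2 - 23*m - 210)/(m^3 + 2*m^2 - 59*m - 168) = (m^2 + m - 30)/(m^2 - 5*m - 24)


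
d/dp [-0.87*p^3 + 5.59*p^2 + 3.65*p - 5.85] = -2.61*p^2 + 11.18*p + 3.65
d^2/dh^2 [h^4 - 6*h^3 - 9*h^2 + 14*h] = 12*h^2 - 36*h - 18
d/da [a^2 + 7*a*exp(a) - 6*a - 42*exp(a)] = 7*a*exp(a) + 2*a - 35*exp(a) - 6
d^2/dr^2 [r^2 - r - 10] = 2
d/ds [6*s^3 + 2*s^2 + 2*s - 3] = 18*s^2 + 4*s + 2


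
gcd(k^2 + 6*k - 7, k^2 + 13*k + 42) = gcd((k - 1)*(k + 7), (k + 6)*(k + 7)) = k + 7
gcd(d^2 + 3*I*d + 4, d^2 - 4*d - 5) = 1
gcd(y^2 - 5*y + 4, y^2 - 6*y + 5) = y - 1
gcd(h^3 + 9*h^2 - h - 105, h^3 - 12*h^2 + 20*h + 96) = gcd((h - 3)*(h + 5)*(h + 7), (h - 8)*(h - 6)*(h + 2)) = 1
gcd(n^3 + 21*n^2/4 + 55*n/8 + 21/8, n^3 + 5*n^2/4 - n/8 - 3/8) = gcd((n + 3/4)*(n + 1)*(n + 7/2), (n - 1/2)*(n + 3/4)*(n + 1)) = n^2 + 7*n/4 + 3/4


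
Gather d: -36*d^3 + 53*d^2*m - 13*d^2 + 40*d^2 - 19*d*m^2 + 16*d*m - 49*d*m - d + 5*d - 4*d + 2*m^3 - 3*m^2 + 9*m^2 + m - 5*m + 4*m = -36*d^3 + d^2*(53*m + 27) + d*(-19*m^2 - 33*m) + 2*m^3 + 6*m^2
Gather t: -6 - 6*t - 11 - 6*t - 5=-12*t - 22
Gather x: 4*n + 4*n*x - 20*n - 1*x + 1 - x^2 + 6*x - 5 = -16*n - x^2 + x*(4*n + 5) - 4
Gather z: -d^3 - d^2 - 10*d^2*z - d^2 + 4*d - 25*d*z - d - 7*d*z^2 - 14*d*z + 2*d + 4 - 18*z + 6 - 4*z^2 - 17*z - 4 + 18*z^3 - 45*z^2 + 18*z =-d^3 - 2*d^2 + 5*d + 18*z^3 + z^2*(-7*d - 49) + z*(-10*d^2 - 39*d - 17) + 6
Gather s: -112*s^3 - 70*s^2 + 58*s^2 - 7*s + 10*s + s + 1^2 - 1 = -112*s^3 - 12*s^2 + 4*s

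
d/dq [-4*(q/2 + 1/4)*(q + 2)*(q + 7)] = -6*q^2 - 38*q - 37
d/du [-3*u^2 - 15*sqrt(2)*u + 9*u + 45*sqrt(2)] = -6*u - 15*sqrt(2) + 9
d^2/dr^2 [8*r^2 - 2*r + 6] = 16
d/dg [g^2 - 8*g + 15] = 2*g - 8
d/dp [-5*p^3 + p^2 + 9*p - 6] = -15*p^2 + 2*p + 9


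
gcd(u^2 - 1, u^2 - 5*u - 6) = u + 1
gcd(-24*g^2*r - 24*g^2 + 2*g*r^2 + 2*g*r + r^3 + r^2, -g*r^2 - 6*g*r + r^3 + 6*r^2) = 1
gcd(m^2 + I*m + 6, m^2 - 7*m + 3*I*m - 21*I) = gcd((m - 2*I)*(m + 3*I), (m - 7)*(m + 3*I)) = m + 3*I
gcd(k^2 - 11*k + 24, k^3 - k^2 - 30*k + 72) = k - 3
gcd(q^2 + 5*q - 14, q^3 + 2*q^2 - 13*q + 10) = q - 2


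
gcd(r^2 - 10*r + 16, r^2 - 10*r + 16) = r^2 - 10*r + 16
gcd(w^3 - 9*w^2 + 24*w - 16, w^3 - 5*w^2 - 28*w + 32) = w - 1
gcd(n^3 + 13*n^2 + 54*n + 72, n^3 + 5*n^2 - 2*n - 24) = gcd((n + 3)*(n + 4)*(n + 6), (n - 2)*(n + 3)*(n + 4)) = n^2 + 7*n + 12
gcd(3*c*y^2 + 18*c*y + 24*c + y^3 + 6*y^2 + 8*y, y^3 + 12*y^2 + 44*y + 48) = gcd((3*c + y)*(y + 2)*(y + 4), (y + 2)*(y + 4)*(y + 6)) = y^2 + 6*y + 8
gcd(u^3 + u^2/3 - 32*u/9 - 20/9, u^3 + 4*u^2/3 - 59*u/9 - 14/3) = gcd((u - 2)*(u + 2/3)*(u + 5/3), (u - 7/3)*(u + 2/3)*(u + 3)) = u + 2/3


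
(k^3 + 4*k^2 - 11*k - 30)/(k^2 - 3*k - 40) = (k^2 - k - 6)/(k - 8)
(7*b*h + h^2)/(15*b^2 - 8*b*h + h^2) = h*(7*b + h)/(15*b^2 - 8*b*h + h^2)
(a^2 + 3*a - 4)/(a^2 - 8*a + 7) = (a + 4)/(a - 7)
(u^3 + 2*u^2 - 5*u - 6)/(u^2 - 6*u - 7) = (u^2 + u - 6)/(u - 7)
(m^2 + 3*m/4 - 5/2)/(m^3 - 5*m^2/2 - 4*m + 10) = (4*m - 5)/(2*(2*m^2 - 9*m + 10))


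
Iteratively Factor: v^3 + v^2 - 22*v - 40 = (v + 4)*(v^2 - 3*v - 10) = (v - 5)*(v + 4)*(v + 2)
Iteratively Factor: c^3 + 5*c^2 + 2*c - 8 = (c - 1)*(c^2 + 6*c + 8) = (c - 1)*(c + 2)*(c + 4)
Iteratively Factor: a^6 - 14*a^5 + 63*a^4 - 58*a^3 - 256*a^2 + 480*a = (a - 5)*(a^5 - 9*a^4 + 18*a^3 + 32*a^2 - 96*a) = a*(a - 5)*(a^4 - 9*a^3 + 18*a^2 + 32*a - 96) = a*(a - 5)*(a + 2)*(a^3 - 11*a^2 + 40*a - 48) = a*(a - 5)*(a - 4)*(a + 2)*(a^2 - 7*a + 12) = a*(a - 5)*(a - 4)*(a - 3)*(a + 2)*(a - 4)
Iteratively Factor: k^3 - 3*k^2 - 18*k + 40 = (k - 2)*(k^2 - k - 20) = (k - 2)*(k + 4)*(k - 5)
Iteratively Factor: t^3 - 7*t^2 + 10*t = (t)*(t^2 - 7*t + 10) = t*(t - 5)*(t - 2)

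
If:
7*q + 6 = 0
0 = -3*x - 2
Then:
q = -6/7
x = -2/3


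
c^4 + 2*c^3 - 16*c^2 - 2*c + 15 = (c - 3)*(c - 1)*(c + 1)*(c + 5)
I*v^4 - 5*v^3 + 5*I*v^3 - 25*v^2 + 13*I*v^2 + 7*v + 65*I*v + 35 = (v + 5)*(v - I)*(v + 7*I)*(I*v + 1)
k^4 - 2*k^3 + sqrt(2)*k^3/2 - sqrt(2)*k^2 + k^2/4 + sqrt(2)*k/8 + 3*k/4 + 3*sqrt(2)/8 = (k - 3/2)*(k - 1)*(k + 1/2)*(k + sqrt(2)/2)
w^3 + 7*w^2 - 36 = (w - 2)*(w + 3)*(w + 6)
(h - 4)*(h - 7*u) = h^2 - 7*h*u - 4*h + 28*u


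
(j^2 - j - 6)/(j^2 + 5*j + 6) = (j - 3)/(j + 3)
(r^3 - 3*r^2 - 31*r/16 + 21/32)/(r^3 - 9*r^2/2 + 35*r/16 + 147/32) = (4*r - 1)/(4*r - 7)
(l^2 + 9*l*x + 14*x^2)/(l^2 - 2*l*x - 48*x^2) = (-l^2 - 9*l*x - 14*x^2)/(-l^2 + 2*l*x + 48*x^2)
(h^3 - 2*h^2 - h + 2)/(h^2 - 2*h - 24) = (-h^3 + 2*h^2 + h - 2)/(-h^2 + 2*h + 24)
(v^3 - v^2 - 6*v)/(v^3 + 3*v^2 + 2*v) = (v - 3)/(v + 1)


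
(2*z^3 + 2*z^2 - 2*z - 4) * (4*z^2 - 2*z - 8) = 8*z^5 + 4*z^4 - 28*z^3 - 28*z^2 + 24*z + 32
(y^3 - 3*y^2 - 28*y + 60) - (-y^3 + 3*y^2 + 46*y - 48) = 2*y^3 - 6*y^2 - 74*y + 108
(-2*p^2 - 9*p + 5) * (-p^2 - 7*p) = 2*p^4 + 23*p^3 + 58*p^2 - 35*p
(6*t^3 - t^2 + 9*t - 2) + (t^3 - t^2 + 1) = 7*t^3 - 2*t^2 + 9*t - 1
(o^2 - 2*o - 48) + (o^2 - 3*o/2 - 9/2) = 2*o^2 - 7*o/2 - 105/2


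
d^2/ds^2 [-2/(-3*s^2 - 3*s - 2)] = 12*(-3*s^2 - 3*s + 3*(2*s + 1)^2 - 2)/(3*s^2 + 3*s + 2)^3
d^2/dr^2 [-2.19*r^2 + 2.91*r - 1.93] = -4.38000000000000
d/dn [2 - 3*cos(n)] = 3*sin(n)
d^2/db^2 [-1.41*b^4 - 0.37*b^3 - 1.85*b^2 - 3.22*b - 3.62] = -16.92*b^2 - 2.22*b - 3.7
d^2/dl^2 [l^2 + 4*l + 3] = 2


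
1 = 1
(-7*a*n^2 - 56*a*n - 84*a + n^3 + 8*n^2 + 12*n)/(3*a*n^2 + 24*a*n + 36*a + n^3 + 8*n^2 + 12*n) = (-7*a + n)/(3*a + n)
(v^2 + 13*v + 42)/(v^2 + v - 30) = (v + 7)/(v - 5)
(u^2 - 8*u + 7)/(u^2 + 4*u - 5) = (u - 7)/(u + 5)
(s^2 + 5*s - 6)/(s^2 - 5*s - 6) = (-s^2 - 5*s + 6)/(-s^2 + 5*s + 6)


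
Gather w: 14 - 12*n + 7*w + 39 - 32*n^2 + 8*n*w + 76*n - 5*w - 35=-32*n^2 + 64*n + w*(8*n + 2) + 18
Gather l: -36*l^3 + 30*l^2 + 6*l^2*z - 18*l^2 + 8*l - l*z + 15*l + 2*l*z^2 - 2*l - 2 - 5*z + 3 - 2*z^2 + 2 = -36*l^3 + l^2*(6*z + 12) + l*(2*z^2 - z + 21) - 2*z^2 - 5*z + 3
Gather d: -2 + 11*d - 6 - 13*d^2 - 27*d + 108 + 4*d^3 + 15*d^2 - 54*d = 4*d^3 + 2*d^2 - 70*d + 100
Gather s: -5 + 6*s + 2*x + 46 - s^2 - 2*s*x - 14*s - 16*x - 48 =-s^2 + s*(-2*x - 8) - 14*x - 7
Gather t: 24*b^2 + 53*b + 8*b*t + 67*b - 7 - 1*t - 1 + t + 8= 24*b^2 + 8*b*t + 120*b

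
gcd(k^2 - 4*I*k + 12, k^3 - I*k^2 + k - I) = 1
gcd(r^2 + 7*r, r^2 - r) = r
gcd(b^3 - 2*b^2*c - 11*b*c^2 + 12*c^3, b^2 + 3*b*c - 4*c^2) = b - c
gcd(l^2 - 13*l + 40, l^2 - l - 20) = l - 5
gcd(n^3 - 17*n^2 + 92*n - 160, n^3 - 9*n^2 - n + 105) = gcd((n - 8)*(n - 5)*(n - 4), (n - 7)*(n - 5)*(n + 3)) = n - 5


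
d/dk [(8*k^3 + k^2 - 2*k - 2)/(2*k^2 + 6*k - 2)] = (4*k^4 + 24*k^3 - 19*k^2/2 + k + 4)/(k^4 + 6*k^3 + 7*k^2 - 6*k + 1)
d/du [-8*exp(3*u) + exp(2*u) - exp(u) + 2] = (-24*exp(2*u) + 2*exp(u) - 1)*exp(u)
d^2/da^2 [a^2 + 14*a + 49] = 2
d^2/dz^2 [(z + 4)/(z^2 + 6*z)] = 2*(-z*(z + 6)*(3*z + 10) + 4*(z + 3)^2*(z + 4))/(z^3*(z + 6)^3)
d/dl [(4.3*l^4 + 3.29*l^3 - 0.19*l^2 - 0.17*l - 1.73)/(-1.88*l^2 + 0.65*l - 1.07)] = (-16.168*l^5 + 2.1998*l^4 - 14.127*l^3 - 11.004*l^2 - 6.0982*l + 1.3064)/(3.5344*l^4 - 2.444*l^3 + 4.4457*l^2 - 1.391*l + 1.1449)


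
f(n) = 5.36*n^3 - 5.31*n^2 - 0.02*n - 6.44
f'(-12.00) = 2442.94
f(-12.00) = -10032.92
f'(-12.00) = 2442.94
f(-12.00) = -10032.92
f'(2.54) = 76.75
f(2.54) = 47.09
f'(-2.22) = 102.81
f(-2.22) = -91.21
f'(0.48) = -1.41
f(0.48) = -7.08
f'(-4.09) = 312.40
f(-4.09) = -461.90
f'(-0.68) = 14.64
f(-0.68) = -10.57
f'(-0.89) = 22.17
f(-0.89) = -14.41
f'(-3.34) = 214.83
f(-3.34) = -265.32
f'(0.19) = -1.46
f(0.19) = -6.60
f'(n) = 16.08*n^2 - 10.62*n - 0.02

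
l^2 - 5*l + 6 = (l - 3)*(l - 2)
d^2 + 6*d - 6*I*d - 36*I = (d + 6)*(d - 6*I)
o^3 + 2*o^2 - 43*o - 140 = (o - 7)*(o + 4)*(o + 5)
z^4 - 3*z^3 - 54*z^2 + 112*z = z*(z - 8)*(z - 2)*(z + 7)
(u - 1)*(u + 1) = u^2 - 1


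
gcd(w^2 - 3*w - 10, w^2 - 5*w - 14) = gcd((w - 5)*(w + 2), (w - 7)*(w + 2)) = w + 2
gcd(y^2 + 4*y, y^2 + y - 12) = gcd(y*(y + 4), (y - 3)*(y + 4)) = y + 4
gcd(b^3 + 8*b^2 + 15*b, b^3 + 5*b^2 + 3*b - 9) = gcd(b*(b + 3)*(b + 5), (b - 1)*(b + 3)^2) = b + 3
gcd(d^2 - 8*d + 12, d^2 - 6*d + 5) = 1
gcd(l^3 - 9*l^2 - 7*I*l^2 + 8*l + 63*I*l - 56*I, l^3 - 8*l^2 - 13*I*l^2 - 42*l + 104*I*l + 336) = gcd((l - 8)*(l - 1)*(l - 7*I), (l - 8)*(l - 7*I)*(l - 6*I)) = l^2 + l*(-8 - 7*I) + 56*I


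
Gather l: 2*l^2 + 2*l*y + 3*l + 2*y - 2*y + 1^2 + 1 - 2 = 2*l^2 + l*(2*y + 3)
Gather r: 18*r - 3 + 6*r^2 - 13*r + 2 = 6*r^2 + 5*r - 1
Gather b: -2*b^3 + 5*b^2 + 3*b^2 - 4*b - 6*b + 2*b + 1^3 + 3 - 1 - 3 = -2*b^3 + 8*b^2 - 8*b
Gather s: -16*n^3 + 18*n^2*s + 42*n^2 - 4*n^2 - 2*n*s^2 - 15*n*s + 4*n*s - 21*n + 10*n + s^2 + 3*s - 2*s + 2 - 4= -16*n^3 + 38*n^2 - 11*n + s^2*(1 - 2*n) + s*(18*n^2 - 11*n + 1) - 2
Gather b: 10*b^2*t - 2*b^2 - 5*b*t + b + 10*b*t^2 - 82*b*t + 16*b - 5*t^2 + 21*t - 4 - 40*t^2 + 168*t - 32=b^2*(10*t - 2) + b*(10*t^2 - 87*t + 17) - 45*t^2 + 189*t - 36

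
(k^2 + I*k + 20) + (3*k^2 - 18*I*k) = 4*k^2 - 17*I*k + 20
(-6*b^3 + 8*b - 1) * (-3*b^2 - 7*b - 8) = 18*b^5 + 42*b^4 + 24*b^3 - 53*b^2 - 57*b + 8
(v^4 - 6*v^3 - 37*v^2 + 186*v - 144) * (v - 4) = v^5 - 10*v^4 - 13*v^3 + 334*v^2 - 888*v + 576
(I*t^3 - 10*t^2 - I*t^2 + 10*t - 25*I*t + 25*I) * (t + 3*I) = I*t^4 - 13*t^3 - I*t^3 + 13*t^2 - 55*I*t^2 + 75*t + 55*I*t - 75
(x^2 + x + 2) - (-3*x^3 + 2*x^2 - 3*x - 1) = 3*x^3 - x^2 + 4*x + 3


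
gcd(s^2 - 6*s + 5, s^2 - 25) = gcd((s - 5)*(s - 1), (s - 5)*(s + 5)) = s - 5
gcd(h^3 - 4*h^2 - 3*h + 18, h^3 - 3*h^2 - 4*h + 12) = h^2 - h - 6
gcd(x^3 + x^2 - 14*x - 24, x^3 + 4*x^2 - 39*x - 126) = x + 3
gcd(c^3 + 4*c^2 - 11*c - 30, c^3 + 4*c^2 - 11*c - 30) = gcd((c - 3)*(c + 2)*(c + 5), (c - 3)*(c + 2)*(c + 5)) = c^3 + 4*c^2 - 11*c - 30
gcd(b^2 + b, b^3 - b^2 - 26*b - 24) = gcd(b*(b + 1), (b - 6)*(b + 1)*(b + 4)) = b + 1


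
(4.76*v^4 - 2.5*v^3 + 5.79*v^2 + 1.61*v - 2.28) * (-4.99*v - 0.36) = -23.7524*v^5 + 10.7614*v^4 - 27.9921*v^3 - 10.1183*v^2 + 10.7976*v + 0.8208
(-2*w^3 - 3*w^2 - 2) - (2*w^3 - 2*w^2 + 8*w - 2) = -4*w^3 - w^2 - 8*w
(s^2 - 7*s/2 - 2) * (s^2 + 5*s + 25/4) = s^4 + 3*s^3/2 - 53*s^2/4 - 255*s/8 - 25/2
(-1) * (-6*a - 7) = 6*a + 7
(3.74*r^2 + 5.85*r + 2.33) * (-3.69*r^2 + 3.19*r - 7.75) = -13.8006*r^4 - 9.6559*r^3 - 18.9212*r^2 - 37.9048*r - 18.0575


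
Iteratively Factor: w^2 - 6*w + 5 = (w - 1)*(w - 5)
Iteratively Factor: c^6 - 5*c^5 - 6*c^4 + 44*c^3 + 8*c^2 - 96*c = (c - 3)*(c^5 - 2*c^4 - 12*c^3 + 8*c^2 + 32*c) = (c - 3)*(c - 2)*(c^4 - 12*c^2 - 16*c) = c*(c - 3)*(c - 2)*(c^3 - 12*c - 16) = c*(c - 4)*(c - 3)*(c - 2)*(c^2 + 4*c + 4) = c*(c - 4)*(c - 3)*(c - 2)*(c + 2)*(c + 2)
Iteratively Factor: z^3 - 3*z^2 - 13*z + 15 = (z - 5)*(z^2 + 2*z - 3) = (z - 5)*(z - 1)*(z + 3)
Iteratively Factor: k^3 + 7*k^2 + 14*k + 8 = (k + 2)*(k^2 + 5*k + 4) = (k + 2)*(k + 4)*(k + 1)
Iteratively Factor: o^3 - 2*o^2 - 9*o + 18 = (o + 3)*(o^2 - 5*o + 6) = (o - 2)*(o + 3)*(o - 3)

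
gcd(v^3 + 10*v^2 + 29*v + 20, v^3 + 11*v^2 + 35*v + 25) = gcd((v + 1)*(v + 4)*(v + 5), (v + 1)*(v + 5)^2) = v^2 + 6*v + 5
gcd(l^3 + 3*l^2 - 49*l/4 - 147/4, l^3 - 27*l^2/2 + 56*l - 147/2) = l - 7/2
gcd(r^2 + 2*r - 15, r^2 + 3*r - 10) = r + 5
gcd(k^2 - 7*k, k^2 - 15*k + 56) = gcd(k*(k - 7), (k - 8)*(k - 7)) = k - 7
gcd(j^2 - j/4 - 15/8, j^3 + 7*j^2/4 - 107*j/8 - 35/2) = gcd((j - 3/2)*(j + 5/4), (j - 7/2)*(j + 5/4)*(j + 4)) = j + 5/4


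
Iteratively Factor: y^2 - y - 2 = (y - 2)*(y + 1)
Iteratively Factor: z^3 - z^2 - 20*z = (z - 5)*(z^2 + 4*z) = (z - 5)*(z + 4)*(z)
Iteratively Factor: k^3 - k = (k + 1)*(k^2 - k) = k*(k + 1)*(k - 1)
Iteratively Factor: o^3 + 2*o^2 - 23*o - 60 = (o + 4)*(o^2 - 2*o - 15) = (o - 5)*(o + 4)*(o + 3)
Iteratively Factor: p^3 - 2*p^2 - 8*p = (p + 2)*(p^2 - 4*p) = (p - 4)*(p + 2)*(p)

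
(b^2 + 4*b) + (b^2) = 2*b^2 + 4*b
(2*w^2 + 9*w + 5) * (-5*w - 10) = -10*w^3 - 65*w^2 - 115*w - 50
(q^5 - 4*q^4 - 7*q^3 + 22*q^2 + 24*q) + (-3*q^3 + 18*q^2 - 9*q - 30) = q^5 - 4*q^4 - 10*q^3 + 40*q^2 + 15*q - 30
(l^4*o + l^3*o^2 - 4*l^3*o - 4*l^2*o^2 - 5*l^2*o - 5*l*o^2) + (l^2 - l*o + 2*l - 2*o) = l^4*o + l^3*o^2 - 4*l^3*o - 4*l^2*o^2 - 5*l^2*o + l^2 - 5*l*o^2 - l*o + 2*l - 2*o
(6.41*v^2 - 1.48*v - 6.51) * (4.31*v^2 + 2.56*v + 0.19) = 27.6271*v^4 + 10.0308*v^3 - 30.629*v^2 - 16.9468*v - 1.2369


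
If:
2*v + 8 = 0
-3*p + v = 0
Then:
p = -4/3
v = -4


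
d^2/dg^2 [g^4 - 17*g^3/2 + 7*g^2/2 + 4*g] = 12*g^2 - 51*g + 7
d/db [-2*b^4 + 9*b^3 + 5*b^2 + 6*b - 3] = -8*b^3 + 27*b^2 + 10*b + 6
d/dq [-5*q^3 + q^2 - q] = -15*q^2 + 2*q - 1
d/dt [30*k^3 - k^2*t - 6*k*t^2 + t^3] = -k^2 - 12*k*t + 3*t^2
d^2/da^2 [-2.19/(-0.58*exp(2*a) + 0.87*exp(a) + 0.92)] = ((1.9053 - 5.0808*exp(a))*(-0.58*exp(2*a) + 0.87*exp(a) + 0.92) - 2.19*(1.16*exp(a) - 0.87)*(2.32*exp(a) - 1.74)*exp(a))*exp(a)/(-0.58*exp(2*a) + 0.87*exp(a) + 0.92)^3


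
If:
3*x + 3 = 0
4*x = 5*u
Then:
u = -4/5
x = -1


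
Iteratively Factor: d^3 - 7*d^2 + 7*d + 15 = (d + 1)*(d^2 - 8*d + 15) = (d - 3)*(d + 1)*(d - 5)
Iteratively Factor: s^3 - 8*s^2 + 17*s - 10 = (s - 1)*(s^2 - 7*s + 10) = (s - 2)*(s - 1)*(s - 5)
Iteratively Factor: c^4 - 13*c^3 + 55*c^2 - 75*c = (c - 5)*(c^3 - 8*c^2 + 15*c) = (c - 5)^2*(c^2 - 3*c) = c*(c - 5)^2*(c - 3)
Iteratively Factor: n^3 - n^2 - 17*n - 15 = (n - 5)*(n^2 + 4*n + 3) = (n - 5)*(n + 3)*(n + 1)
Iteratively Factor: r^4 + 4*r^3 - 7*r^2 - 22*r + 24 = (r - 1)*(r^3 + 5*r^2 - 2*r - 24) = (r - 2)*(r - 1)*(r^2 + 7*r + 12) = (r - 2)*(r - 1)*(r + 4)*(r + 3)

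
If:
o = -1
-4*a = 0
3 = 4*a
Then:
No Solution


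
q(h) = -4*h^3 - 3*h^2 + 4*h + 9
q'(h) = -12*h^2 - 6*h + 4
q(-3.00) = 78.00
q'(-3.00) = -86.00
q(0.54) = 9.66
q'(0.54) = -2.74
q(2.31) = -47.07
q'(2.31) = -73.89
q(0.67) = 9.13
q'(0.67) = -5.41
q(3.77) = -232.89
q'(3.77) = -189.17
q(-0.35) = 7.40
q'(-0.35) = 4.63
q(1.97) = -25.34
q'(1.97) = -54.39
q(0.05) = 9.19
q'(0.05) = 3.67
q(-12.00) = 6441.00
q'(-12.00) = -1652.00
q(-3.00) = 78.00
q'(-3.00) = -86.00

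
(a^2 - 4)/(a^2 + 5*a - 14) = (a + 2)/(a + 7)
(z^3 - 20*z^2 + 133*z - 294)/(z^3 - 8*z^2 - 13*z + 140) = (z^2 - 13*z + 42)/(z^2 - z - 20)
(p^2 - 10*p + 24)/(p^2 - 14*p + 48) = (p - 4)/(p - 8)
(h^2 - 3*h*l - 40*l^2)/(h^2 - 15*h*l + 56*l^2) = (h + 5*l)/(h - 7*l)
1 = 1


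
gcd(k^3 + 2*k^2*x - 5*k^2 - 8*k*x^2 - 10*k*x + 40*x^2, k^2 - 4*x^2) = -k + 2*x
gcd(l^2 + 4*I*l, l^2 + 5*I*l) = l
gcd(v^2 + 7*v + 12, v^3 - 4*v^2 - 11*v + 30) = v + 3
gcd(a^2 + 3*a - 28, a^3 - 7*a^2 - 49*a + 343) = a + 7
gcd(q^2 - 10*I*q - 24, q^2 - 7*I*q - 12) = q - 4*I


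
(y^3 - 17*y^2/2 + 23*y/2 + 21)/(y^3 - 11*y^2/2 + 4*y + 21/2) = (y - 6)/(y - 3)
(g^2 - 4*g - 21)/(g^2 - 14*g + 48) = (g^2 - 4*g - 21)/(g^2 - 14*g + 48)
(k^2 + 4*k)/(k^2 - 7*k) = (k + 4)/(k - 7)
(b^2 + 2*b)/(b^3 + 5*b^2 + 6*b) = 1/(b + 3)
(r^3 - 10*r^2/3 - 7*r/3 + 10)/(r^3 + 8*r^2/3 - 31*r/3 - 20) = (r - 2)/(r + 4)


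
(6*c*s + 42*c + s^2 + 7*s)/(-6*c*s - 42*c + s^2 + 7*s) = (6*c + s)/(-6*c + s)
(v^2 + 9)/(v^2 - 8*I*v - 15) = (v + 3*I)/(v - 5*I)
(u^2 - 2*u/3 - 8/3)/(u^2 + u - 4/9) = 3*(u - 2)/(3*u - 1)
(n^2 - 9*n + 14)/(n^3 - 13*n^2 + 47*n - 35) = (n - 2)/(n^2 - 6*n + 5)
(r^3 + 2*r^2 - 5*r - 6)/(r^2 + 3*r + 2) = (r^2 + r - 6)/(r + 2)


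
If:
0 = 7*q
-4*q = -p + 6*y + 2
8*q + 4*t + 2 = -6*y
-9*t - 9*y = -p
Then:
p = -12/7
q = 0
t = 3/7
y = -13/21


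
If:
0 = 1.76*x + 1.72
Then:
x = -0.98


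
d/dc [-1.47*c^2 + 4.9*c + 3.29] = 4.9 - 2.94*c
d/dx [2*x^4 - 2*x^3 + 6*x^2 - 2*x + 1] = 8*x^3 - 6*x^2 + 12*x - 2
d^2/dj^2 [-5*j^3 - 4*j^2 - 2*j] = -30*j - 8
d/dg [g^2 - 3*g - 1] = 2*g - 3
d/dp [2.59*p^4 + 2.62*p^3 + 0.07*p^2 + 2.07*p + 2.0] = 10.36*p^3 + 7.86*p^2 + 0.14*p + 2.07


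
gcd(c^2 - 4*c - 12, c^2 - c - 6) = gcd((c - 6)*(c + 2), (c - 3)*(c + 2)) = c + 2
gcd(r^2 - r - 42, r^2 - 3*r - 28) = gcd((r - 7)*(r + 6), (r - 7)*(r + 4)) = r - 7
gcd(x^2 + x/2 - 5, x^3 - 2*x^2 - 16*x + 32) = x - 2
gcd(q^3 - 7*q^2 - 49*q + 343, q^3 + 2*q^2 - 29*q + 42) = q + 7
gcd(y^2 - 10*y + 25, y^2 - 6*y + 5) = y - 5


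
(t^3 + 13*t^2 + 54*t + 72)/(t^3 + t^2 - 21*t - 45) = (t^2 + 10*t + 24)/(t^2 - 2*t - 15)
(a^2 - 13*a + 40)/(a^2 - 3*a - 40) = (a - 5)/(a + 5)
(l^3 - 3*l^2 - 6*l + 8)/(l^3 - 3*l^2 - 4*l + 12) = (l^2 - 5*l + 4)/(l^2 - 5*l + 6)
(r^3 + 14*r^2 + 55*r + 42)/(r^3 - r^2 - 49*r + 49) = (r^2 + 7*r + 6)/(r^2 - 8*r + 7)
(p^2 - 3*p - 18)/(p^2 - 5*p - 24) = (p - 6)/(p - 8)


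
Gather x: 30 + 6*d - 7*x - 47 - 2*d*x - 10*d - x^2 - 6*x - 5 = -4*d - x^2 + x*(-2*d - 13) - 22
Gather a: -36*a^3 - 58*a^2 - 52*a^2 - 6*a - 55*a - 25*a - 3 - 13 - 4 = -36*a^3 - 110*a^2 - 86*a - 20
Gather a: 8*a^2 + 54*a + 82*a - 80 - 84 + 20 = 8*a^2 + 136*a - 144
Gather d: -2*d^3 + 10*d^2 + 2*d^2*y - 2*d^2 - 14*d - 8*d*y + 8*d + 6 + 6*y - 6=-2*d^3 + d^2*(2*y + 8) + d*(-8*y - 6) + 6*y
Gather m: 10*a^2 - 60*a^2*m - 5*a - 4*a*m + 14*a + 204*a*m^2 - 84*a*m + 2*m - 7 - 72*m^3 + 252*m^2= 10*a^2 + 9*a - 72*m^3 + m^2*(204*a + 252) + m*(-60*a^2 - 88*a + 2) - 7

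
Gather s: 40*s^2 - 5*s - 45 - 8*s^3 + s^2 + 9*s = -8*s^3 + 41*s^2 + 4*s - 45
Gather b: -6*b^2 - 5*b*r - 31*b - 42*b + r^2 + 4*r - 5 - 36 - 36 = -6*b^2 + b*(-5*r - 73) + r^2 + 4*r - 77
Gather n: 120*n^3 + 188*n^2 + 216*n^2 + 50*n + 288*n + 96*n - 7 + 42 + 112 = 120*n^3 + 404*n^2 + 434*n + 147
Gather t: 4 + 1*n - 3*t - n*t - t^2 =n - t^2 + t*(-n - 3) + 4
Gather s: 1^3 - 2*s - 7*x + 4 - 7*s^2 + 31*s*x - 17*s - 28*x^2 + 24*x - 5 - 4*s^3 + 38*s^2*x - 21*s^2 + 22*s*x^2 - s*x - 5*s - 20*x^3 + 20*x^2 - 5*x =-4*s^3 + s^2*(38*x - 28) + s*(22*x^2 + 30*x - 24) - 20*x^3 - 8*x^2 + 12*x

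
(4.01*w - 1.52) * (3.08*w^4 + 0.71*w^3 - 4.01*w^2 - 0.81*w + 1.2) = 12.3508*w^5 - 1.8345*w^4 - 17.1593*w^3 + 2.8471*w^2 + 6.0432*w - 1.824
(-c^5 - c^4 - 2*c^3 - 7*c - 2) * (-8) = 8*c^5 + 8*c^4 + 16*c^3 + 56*c + 16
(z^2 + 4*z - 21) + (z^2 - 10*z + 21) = 2*z^2 - 6*z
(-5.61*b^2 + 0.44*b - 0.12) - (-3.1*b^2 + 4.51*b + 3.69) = -2.51*b^2 - 4.07*b - 3.81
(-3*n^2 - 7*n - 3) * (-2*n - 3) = 6*n^3 + 23*n^2 + 27*n + 9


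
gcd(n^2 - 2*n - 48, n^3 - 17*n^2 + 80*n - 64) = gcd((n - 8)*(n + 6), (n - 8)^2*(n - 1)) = n - 8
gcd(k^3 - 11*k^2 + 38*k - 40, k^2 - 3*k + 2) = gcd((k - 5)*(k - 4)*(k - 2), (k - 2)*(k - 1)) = k - 2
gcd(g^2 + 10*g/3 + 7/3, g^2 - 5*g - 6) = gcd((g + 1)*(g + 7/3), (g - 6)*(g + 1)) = g + 1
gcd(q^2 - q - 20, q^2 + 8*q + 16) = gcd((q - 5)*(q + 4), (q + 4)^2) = q + 4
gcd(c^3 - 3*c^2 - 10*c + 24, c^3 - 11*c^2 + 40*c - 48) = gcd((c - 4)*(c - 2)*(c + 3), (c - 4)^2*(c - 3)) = c - 4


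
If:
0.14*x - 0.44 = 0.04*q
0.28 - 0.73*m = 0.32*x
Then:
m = 0.383561643835616 - 0.438356164383562*x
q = 3.5*x - 11.0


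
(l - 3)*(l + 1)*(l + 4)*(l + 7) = l^4 + 9*l^3 + 3*l^2 - 89*l - 84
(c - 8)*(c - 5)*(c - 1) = c^3 - 14*c^2 + 53*c - 40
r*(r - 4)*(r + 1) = r^3 - 3*r^2 - 4*r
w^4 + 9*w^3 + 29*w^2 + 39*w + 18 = (w + 1)*(w + 2)*(w + 3)^2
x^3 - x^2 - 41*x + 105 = (x - 5)*(x - 3)*(x + 7)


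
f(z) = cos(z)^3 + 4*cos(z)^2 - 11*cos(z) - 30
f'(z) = -3*sin(z)*cos(z)^2 - 8*sin(z)*cos(z) + 11*sin(z)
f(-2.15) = -22.94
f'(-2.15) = -12.12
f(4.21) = -23.89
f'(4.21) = -12.41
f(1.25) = -33.04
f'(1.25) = 7.76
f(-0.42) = -35.95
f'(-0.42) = -0.49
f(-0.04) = -36.00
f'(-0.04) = -0.00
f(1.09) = -34.13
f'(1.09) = 5.90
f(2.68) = -17.66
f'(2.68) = 7.02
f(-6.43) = -36.00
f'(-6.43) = -0.02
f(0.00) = -36.00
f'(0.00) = 0.00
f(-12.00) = -35.83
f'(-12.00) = 1.13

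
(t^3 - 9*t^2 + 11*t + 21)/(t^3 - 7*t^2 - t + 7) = (t - 3)/(t - 1)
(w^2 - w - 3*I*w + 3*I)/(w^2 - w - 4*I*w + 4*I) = (w - 3*I)/(w - 4*I)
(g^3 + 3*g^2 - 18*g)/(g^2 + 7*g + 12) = g*(g^2 + 3*g - 18)/(g^2 + 7*g + 12)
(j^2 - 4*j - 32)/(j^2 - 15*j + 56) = (j + 4)/(j - 7)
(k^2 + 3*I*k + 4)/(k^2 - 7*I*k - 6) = (k + 4*I)/(k - 6*I)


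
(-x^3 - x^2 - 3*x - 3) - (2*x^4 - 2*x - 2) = -2*x^4 - x^3 - x^2 - x - 1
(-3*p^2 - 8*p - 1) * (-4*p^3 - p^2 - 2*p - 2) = 12*p^5 + 35*p^4 + 18*p^3 + 23*p^2 + 18*p + 2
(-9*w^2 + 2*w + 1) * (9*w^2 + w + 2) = -81*w^4 + 9*w^3 - 7*w^2 + 5*w + 2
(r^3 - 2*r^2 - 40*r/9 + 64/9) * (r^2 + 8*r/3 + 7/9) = r^5 + 2*r^4/3 - 9*r^3 - 170*r^2/27 + 1256*r/81 + 448/81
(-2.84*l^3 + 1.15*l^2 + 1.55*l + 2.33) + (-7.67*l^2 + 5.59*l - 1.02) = -2.84*l^3 - 6.52*l^2 + 7.14*l + 1.31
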